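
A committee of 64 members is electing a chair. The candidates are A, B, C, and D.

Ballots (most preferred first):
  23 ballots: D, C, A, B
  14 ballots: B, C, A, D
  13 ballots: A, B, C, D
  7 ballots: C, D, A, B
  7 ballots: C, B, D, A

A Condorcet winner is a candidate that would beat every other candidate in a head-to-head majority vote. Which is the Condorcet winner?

C

C vs A: 51–13
C vs B: 37–27
C vs D: 41–23
C beats every other candidate.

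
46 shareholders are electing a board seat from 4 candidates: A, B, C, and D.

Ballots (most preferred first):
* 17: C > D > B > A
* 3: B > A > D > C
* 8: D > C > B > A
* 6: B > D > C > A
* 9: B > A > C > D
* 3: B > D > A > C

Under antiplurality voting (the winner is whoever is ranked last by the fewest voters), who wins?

B

Last-place votes: A 31, B 0, C 6, D 9.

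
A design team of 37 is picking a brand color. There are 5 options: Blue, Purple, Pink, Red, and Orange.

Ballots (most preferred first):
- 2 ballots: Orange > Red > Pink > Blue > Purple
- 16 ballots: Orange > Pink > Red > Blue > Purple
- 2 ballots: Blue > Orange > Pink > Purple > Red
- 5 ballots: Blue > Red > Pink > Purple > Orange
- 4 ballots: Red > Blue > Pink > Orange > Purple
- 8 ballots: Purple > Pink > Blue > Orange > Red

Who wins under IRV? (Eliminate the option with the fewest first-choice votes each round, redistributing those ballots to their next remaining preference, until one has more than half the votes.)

Blue

Round 1: Blue 7, Purple 8, Pink 0, Red 4, Orange 18. Pink eliminated.
Round 2: Blue 7, Purple 8, Red 4, Orange 18. Red eliminated.
Round 3: Blue 11, Purple 8, Orange 18. Purple eliminated.
Round 4: Blue 19, Orange 18. Blue has a majority (≥19).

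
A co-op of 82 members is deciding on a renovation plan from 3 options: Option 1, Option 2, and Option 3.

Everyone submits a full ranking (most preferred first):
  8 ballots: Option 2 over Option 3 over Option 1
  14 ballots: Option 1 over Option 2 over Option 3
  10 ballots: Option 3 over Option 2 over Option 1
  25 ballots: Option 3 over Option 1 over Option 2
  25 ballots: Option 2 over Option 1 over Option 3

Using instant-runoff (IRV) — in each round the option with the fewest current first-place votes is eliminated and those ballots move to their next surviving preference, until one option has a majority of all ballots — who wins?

Option 2

Round 1: Option 1 14, Option 2 33, Option 3 35. Option 1 eliminated.
Round 2: Option 2 47, Option 3 35. Option 2 has a majority (≥42).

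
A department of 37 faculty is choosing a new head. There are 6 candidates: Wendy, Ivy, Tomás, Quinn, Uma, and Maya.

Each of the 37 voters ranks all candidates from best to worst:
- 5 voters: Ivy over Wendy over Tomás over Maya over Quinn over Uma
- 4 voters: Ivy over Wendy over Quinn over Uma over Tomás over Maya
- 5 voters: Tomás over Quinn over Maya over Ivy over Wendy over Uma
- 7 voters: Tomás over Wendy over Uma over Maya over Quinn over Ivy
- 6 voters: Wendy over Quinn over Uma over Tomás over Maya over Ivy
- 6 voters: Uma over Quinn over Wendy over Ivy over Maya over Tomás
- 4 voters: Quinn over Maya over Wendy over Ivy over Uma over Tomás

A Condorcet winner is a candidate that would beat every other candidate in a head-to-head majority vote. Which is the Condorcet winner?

Wendy vs Ivy: 23–14
Wendy vs Tomás: 25–12
Wendy vs Quinn: 22–15
Wendy vs Uma: 31–6
Wendy vs Maya: 28–9
Wendy beats every other candidate.

Wendy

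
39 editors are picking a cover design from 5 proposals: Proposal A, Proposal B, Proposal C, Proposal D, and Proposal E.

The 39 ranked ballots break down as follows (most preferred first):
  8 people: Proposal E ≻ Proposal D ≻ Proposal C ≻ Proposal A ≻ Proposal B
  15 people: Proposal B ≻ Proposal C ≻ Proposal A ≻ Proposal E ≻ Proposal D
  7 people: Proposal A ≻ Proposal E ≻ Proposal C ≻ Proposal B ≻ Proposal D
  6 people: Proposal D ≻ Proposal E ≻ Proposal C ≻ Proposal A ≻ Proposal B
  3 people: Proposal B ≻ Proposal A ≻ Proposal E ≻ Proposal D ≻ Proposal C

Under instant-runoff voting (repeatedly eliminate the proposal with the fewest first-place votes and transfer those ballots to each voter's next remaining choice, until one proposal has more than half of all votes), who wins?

Proposal E

Round 1: Proposal A 7, Proposal B 18, Proposal C 0, Proposal D 6, Proposal E 8. Proposal C eliminated.
Round 2: Proposal A 7, Proposal B 18, Proposal D 6, Proposal E 8. Proposal D eliminated.
Round 3: Proposal A 7, Proposal B 18, Proposal E 14. Proposal A eliminated.
Round 4: Proposal B 18, Proposal E 21. Proposal E has a majority (≥20).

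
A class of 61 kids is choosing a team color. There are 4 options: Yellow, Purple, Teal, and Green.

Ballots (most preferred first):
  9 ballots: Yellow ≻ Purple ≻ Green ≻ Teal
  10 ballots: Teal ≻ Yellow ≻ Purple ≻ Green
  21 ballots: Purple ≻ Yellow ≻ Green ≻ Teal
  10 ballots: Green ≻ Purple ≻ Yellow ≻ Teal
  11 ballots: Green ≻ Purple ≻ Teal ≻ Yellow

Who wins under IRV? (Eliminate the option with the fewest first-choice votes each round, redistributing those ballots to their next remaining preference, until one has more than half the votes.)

Purple

Round 1: Yellow 9, Purple 21, Teal 10, Green 21. Yellow eliminated.
Round 2: Purple 30, Teal 10, Green 21. Teal eliminated.
Round 3: Purple 40, Green 21. Purple has a majority (≥31).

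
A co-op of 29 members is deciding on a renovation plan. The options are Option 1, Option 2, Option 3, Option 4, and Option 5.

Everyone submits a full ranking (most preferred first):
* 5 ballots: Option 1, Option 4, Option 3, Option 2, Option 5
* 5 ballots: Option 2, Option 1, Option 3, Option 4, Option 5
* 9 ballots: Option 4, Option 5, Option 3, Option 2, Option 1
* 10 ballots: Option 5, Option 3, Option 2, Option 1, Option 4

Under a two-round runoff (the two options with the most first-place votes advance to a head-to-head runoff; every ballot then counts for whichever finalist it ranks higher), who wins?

Option 4

Round 1 first-place votes: Option 1 5, Option 2 5, Option 3 0, Option 4 9, Option 5 10. Option 5 and Option 4 advance.
Runoff: Option 5 is ranked above Option 4 on 10 ballots, Option 4 above Option 5 on 19.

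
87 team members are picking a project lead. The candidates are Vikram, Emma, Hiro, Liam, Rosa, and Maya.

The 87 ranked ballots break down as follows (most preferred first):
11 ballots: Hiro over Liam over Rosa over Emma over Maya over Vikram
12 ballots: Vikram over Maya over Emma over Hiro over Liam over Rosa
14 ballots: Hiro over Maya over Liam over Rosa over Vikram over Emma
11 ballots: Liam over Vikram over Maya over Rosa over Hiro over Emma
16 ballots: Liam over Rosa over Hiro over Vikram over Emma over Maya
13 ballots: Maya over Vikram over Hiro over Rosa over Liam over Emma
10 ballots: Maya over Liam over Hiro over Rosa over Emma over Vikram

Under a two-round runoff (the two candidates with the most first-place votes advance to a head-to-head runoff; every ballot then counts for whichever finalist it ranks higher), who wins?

Round 1 first-place votes: Vikram 12, Emma 0, Hiro 25, Liam 27, Rosa 0, Maya 23. Liam and Hiro advance.
Runoff: Liam is ranked above Hiro on 37 ballots, Hiro above Liam on 50.

Hiro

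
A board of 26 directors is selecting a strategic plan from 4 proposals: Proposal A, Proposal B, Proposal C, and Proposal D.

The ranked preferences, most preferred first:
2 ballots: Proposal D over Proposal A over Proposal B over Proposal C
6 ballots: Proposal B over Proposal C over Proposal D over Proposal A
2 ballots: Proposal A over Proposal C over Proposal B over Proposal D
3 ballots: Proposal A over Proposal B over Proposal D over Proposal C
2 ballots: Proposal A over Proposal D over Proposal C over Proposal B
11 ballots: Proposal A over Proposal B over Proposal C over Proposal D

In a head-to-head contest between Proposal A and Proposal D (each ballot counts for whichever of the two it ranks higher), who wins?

Proposal A is ranked above Proposal D on 18 ballots; Proposal D above Proposal A on 8.

Proposal A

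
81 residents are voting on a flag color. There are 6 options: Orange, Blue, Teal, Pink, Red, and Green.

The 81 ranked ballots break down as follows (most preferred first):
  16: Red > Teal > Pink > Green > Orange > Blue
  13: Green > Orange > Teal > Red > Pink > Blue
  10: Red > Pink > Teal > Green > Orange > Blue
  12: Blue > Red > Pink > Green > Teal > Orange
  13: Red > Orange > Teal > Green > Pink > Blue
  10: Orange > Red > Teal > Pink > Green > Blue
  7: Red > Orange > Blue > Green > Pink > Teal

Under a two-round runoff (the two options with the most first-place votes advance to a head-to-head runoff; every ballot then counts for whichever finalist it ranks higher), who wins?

Round 1 first-place votes: Orange 10, Blue 12, Teal 0, Pink 0, Red 46, Green 13. Red and Green advance.
Runoff: Red is ranked above Green on 68 ballots, Green above Red on 13.

Red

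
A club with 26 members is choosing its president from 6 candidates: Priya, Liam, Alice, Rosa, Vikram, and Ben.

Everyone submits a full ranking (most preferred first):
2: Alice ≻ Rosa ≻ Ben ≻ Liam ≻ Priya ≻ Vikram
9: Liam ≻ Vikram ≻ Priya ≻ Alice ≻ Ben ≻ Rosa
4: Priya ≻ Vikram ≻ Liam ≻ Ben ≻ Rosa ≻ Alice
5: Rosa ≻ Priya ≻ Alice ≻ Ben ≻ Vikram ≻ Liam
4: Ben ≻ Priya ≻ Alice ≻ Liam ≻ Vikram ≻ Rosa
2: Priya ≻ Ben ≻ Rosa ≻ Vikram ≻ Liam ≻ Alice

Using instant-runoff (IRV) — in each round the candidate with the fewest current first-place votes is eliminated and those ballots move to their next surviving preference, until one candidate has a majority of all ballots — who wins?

Priya

Round 1: Priya 6, Liam 9, Alice 2, Rosa 5, Vikram 0, Ben 4. Vikram eliminated.
Round 2: Priya 6, Liam 9, Alice 2, Rosa 5, Ben 4. Alice eliminated.
Round 3: Priya 6, Liam 9, Rosa 7, Ben 4. Ben eliminated.
Round 4: Priya 10, Liam 9, Rosa 7. Rosa eliminated.
Round 5: Priya 15, Liam 11. Priya has a majority (≥14).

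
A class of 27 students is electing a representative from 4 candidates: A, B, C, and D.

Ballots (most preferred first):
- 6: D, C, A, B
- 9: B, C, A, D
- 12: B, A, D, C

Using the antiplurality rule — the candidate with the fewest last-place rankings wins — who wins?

Last-place votes: A 0, B 6, C 12, D 9.

A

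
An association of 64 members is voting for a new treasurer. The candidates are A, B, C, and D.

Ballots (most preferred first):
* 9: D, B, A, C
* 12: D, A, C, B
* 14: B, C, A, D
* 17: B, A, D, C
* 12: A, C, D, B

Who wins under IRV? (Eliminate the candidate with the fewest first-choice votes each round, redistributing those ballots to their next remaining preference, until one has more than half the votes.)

D

Round 1: A 12, B 31, C 0, D 21. C eliminated.
Round 2: A 12, B 31, D 21. A eliminated.
Round 3: B 31, D 33. D has a majority (≥33).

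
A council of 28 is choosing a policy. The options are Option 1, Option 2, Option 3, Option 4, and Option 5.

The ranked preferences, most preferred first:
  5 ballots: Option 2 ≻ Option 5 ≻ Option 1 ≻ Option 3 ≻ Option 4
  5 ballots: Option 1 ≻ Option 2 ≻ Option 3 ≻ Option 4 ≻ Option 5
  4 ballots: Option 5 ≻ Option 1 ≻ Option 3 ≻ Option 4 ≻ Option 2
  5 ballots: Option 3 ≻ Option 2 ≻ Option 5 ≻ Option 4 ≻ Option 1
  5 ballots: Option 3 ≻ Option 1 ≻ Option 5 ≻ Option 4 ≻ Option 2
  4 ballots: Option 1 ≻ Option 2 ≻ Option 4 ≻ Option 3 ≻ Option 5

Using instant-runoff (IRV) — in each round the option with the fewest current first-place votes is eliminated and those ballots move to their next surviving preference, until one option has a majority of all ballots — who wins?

Round 1: Option 1 9, Option 2 5, Option 3 10, Option 4 0, Option 5 4. Option 4 eliminated.
Round 2: Option 1 9, Option 2 5, Option 3 10, Option 5 4. Option 5 eliminated.
Round 3: Option 1 13, Option 2 5, Option 3 10. Option 2 eliminated.
Round 4: Option 1 18, Option 3 10. Option 1 has a majority (≥15).

Option 1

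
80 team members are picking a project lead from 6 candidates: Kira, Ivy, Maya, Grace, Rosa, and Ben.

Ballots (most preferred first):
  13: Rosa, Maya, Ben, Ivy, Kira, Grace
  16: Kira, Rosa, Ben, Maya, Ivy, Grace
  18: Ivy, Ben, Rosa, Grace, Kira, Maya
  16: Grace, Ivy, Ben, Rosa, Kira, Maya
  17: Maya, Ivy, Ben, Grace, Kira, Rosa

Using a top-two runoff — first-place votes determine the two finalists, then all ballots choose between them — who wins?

Maya

Round 1 first-place votes: Kira 16, Ivy 18, Maya 17, Grace 16, Rosa 13, Ben 0. Ivy and Maya advance.
Runoff: Ivy is ranked above Maya on 34 ballots, Maya above Ivy on 46.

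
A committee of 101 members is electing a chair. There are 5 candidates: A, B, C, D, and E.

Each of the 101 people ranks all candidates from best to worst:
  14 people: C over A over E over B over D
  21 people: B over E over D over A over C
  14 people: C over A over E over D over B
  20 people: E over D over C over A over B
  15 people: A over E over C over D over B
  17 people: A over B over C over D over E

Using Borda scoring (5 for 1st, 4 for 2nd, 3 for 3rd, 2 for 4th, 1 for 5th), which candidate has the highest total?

A: 14×4 + 21×2 + 14×4 + 20×2 + 15×5 + 17×5 = 354
B: 14×2 + 21×5 + 14×1 + 20×1 + 15×1 + 17×4 = 250
C: 14×5 + 21×1 + 14×5 + 20×3 + 15×3 + 17×3 = 317
D: 14×1 + 21×3 + 14×2 + 20×4 + 15×2 + 17×2 = 249
E: 14×3 + 21×4 + 14×3 + 20×5 + 15×4 + 17×1 = 345

A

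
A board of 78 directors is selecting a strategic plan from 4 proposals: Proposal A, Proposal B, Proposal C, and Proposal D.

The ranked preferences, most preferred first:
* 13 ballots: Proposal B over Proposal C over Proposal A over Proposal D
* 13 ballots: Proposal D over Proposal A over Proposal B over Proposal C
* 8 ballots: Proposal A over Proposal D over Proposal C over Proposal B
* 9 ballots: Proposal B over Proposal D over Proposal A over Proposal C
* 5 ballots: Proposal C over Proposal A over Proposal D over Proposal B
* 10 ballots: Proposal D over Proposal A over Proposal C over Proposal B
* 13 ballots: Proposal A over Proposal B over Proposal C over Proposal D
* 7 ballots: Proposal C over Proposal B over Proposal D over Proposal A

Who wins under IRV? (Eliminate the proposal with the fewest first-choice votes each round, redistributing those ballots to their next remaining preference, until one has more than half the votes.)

Round 1: Proposal A 21, Proposal B 22, Proposal C 12, Proposal D 23. Proposal C eliminated.
Round 2: Proposal A 26, Proposal B 29, Proposal D 23. Proposal D eliminated.
Round 3: Proposal A 49, Proposal B 29. Proposal A has a majority (≥40).

Proposal A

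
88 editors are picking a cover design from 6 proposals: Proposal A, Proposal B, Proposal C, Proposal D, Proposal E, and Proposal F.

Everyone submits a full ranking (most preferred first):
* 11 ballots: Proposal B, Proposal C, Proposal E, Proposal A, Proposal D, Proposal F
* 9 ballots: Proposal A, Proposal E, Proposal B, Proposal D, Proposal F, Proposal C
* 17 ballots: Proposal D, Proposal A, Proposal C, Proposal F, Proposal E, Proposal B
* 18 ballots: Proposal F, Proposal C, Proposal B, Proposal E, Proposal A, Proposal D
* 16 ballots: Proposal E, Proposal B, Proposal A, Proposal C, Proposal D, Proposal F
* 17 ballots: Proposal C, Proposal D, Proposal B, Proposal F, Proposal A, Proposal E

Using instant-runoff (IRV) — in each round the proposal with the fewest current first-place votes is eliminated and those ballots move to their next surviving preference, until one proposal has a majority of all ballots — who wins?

Proposal C

Round 1: Proposal A 9, Proposal B 11, Proposal C 17, Proposal D 17, Proposal E 16, Proposal F 18. Proposal A eliminated.
Round 2: Proposal B 11, Proposal C 17, Proposal D 17, Proposal E 25, Proposal F 18. Proposal B eliminated.
Round 3: Proposal C 28, Proposal D 17, Proposal E 25, Proposal F 18. Proposal D eliminated.
Round 4: Proposal C 45, Proposal E 25, Proposal F 18. Proposal C has a majority (≥45).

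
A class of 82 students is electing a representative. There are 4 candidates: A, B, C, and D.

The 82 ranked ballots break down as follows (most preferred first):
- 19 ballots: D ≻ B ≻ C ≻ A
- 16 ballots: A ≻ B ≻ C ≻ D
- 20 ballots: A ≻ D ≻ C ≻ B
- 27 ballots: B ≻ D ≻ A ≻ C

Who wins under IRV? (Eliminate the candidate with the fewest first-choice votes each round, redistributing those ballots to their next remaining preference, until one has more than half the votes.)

B

Round 1: A 36, B 27, C 0, D 19. C eliminated.
Round 2: A 36, B 27, D 19. D eliminated.
Round 3: A 36, B 46. B has a majority (≥42).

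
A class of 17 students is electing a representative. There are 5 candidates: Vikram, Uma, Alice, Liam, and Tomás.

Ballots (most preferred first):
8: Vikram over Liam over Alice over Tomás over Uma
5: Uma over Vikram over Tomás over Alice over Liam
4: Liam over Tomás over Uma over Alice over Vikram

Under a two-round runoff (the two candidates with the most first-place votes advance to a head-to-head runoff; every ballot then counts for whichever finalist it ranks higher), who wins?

Uma

Round 1 first-place votes: Vikram 8, Uma 5, Alice 0, Liam 4, Tomás 0. Vikram and Uma advance.
Runoff: Vikram is ranked above Uma on 8 ballots, Uma above Vikram on 9.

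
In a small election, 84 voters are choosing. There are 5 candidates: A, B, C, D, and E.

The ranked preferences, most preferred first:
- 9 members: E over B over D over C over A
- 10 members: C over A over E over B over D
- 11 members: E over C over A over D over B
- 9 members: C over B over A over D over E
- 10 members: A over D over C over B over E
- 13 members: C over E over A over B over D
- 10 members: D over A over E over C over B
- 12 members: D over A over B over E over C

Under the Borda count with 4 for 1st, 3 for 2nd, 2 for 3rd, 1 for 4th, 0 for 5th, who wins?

A: 9×0 + 10×3 + 11×2 + 9×2 + 10×4 + 13×2 + 10×3 + 12×3 = 202
B: 9×3 + 10×1 + 11×0 + 9×3 + 10×1 + 13×1 + 10×0 + 12×2 = 111
C: 9×1 + 10×4 + 11×3 + 9×4 + 10×2 + 13×4 + 10×1 + 12×0 = 200
D: 9×2 + 10×0 + 11×1 + 9×1 + 10×3 + 13×0 + 10×4 + 12×4 = 156
E: 9×4 + 10×2 + 11×4 + 9×0 + 10×0 + 13×3 + 10×2 + 12×1 = 171

A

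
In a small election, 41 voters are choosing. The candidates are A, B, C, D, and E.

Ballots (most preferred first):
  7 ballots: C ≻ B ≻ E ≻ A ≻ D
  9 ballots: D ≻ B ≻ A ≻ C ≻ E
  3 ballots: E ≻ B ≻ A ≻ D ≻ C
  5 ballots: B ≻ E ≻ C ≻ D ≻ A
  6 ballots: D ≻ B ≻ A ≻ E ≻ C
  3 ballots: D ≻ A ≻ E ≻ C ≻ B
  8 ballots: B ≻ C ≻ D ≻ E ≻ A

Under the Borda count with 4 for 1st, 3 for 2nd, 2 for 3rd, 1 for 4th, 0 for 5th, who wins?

A: 7×1 + 9×2 + 3×2 + 5×0 + 6×2 + 3×3 + 8×0 = 52
B: 7×3 + 9×3 + 3×3 + 5×4 + 6×3 + 3×0 + 8×4 = 127
C: 7×4 + 9×1 + 3×0 + 5×2 + 6×0 + 3×1 + 8×3 = 74
D: 7×0 + 9×4 + 3×1 + 5×1 + 6×4 + 3×4 + 8×2 = 96
E: 7×2 + 9×0 + 3×4 + 5×3 + 6×1 + 3×2 + 8×1 = 61

B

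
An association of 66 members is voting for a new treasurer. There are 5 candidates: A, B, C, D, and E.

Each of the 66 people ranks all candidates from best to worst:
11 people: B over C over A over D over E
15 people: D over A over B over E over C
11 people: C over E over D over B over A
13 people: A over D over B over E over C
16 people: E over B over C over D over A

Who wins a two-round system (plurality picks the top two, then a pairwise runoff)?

D

Round 1 first-place votes: A 13, B 11, C 11, D 15, E 16. E and D advance.
Runoff: E is ranked above D on 27 ballots, D above E on 39.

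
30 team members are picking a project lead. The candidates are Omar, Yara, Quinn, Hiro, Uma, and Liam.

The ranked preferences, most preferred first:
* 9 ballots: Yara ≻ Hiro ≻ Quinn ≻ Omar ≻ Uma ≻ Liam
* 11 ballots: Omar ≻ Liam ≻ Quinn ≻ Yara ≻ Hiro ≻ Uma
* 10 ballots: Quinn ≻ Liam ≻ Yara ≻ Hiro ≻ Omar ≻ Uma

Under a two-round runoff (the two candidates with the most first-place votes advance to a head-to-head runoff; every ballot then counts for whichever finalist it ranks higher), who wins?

Round 1 first-place votes: Omar 11, Yara 9, Quinn 10, Hiro 0, Uma 0, Liam 0. Omar and Quinn advance.
Runoff: Omar is ranked above Quinn on 11 ballots, Quinn above Omar on 19.

Quinn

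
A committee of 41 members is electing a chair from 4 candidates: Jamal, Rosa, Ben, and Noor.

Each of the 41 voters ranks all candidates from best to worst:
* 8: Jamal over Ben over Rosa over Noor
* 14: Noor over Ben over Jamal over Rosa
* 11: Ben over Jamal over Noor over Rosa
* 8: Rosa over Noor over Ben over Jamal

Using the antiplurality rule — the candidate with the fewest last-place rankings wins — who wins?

Ben

Last-place votes: Jamal 8, Rosa 25, Ben 0, Noor 8.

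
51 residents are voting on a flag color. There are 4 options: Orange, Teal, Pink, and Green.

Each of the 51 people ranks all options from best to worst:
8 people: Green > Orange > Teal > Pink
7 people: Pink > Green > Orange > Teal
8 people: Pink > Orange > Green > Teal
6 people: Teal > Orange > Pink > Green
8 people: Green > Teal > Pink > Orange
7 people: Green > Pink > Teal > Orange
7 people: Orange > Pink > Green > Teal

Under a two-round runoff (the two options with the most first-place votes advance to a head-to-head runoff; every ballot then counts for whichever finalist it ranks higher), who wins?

Round 1 first-place votes: Orange 7, Teal 6, Pink 15, Green 23. Green and Pink advance.
Runoff: Green is ranked above Pink on 23 ballots, Pink above Green on 28.

Pink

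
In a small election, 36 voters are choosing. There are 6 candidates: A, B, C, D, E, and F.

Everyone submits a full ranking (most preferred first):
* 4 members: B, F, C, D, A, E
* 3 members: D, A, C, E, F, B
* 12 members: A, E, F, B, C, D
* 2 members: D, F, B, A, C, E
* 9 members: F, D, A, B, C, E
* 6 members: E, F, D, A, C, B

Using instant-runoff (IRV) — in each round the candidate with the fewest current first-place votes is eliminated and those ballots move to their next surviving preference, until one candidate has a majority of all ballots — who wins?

F

Round 1: A 12, B 4, C 0, D 5, E 6, F 9. C eliminated.
Round 2: A 12, B 4, D 5, E 6, F 9. B eliminated.
Round 3: A 12, D 5, E 6, F 13. D eliminated.
Round 4: A 15, E 6, F 15. E eliminated.
Round 5: A 15, F 21. F has a majority (≥19).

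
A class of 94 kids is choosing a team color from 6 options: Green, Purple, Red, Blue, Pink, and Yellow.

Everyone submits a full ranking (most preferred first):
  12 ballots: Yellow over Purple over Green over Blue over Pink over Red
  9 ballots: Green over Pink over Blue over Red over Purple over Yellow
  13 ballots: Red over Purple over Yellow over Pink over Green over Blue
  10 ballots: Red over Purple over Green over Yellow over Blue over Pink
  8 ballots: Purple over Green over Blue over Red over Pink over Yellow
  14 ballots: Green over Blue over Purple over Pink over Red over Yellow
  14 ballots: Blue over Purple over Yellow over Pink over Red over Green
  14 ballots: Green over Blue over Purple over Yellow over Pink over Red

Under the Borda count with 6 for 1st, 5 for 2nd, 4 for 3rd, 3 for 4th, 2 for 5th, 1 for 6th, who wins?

Purple

Green: 12×4 + 9×6 + 13×2 + 10×4 + 8×5 + 14×6 + 14×1 + 14×6 = 390
Purple: 12×5 + 9×2 + 13×5 + 10×5 + 8×6 + 14×4 + 14×5 + 14×4 = 423
Red: 12×1 + 9×3 + 13×6 + 10×6 + 8×3 + 14×2 + 14×2 + 14×1 = 271
Blue: 12×3 + 9×4 + 13×1 + 10×2 + 8×4 + 14×5 + 14×6 + 14×5 = 361
Pink: 12×2 + 9×5 + 13×3 + 10×1 + 8×2 + 14×3 + 14×3 + 14×2 = 246
Yellow: 12×6 + 9×1 + 13×4 + 10×3 + 8×1 + 14×1 + 14×4 + 14×3 = 283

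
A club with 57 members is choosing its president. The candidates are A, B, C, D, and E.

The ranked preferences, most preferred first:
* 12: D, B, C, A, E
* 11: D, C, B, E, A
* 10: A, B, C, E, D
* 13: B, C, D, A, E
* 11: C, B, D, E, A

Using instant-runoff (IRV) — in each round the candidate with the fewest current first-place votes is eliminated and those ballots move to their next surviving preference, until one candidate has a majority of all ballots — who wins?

B

Round 1: A 10, B 13, C 11, D 23, E 0. E eliminated.
Round 2: A 10, B 13, C 11, D 23. A eliminated.
Round 3: B 23, C 11, D 23. C eliminated.
Round 4: B 34, D 23. B has a majority (≥29).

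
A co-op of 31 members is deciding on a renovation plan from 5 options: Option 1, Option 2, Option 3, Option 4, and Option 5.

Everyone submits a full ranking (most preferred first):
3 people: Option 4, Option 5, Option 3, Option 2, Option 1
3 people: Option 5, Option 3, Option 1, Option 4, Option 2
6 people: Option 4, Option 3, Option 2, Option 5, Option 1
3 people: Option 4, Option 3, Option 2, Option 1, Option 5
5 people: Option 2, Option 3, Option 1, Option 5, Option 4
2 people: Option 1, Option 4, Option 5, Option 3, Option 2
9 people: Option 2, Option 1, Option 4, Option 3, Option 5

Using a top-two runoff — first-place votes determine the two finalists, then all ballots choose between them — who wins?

Option 4

Round 1 first-place votes: Option 1 2, Option 2 14, Option 3 0, Option 4 12, Option 5 3. Option 2 and Option 4 advance.
Runoff: Option 2 is ranked above Option 4 on 14 ballots, Option 4 above Option 2 on 17.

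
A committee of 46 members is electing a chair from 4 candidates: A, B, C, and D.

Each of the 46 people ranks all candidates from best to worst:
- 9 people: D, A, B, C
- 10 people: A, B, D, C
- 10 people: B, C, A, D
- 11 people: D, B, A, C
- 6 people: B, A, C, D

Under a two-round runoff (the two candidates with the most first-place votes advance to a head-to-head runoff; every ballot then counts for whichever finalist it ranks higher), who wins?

Round 1 first-place votes: A 10, B 16, C 0, D 20. D and B advance.
Runoff: D is ranked above B on 20 ballots, B above D on 26.

B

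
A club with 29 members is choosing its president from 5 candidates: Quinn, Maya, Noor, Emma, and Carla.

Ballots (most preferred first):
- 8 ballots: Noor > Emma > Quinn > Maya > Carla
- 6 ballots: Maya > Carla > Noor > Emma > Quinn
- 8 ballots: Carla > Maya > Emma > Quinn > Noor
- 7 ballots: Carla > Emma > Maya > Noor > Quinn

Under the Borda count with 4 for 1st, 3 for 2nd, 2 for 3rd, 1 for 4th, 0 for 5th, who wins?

Carla

Quinn: 8×2 + 6×0 + 8×1 + 7×0 = 24
Maya: 8×1 + 6×4 + 8×3 + 7×2 = 70
Noor: 8×4 + 6×2 + 8×0 + 7×1 = 51
Emma: 8×3 + 6×1 + 8×2 + 7×3 = 67
Carla: 8×0 + 6×3 + 8×4 + 7×4 = 78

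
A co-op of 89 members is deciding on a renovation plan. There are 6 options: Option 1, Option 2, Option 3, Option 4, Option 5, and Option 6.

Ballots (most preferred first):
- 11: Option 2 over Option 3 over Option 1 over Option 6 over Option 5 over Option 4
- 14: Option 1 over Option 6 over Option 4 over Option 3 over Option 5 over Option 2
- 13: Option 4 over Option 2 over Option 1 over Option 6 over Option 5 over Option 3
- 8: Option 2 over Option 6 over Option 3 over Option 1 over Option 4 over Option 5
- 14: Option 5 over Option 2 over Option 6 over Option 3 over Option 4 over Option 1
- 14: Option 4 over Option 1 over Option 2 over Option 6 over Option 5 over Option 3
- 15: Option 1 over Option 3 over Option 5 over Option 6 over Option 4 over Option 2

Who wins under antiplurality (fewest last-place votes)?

Option 6

Last-place votes: Option 1 14, Option 2 29, Option 3 27, Option 4 11, Option 5 8, Option 6 0.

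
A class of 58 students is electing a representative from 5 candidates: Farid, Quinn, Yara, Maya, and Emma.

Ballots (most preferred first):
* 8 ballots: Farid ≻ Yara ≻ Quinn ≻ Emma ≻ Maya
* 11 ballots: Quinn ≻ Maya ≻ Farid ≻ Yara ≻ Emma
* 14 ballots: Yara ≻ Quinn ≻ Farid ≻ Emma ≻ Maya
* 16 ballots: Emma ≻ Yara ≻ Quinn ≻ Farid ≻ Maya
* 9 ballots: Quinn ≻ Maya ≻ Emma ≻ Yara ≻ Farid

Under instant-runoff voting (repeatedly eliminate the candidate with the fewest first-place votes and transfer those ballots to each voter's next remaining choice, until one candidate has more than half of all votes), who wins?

Yara

Round 1: Farid 8, Quinn 20, Yara 14, Maya 0, Emma 16. Maya eliminated.
Round 2: Farid 8, Quinn 20, Yara 14, Emma 16. Farid eliminated.
Round 3: Quinn 20, Yara 22, Emma 16. Emma eliminated.
Round 4: Quinn 20, Yara 38. Yara has a majority (≥30).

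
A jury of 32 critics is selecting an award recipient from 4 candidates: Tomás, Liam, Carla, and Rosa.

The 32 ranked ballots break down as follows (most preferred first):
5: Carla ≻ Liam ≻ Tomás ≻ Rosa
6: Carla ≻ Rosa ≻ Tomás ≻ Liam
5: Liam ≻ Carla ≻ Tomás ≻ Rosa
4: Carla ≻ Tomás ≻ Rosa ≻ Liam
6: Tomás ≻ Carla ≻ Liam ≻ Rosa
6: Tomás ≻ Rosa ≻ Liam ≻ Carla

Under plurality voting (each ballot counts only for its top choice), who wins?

First-place votes: Tomás 12, Liam 5, Carla 15, Rosa 0.

Carla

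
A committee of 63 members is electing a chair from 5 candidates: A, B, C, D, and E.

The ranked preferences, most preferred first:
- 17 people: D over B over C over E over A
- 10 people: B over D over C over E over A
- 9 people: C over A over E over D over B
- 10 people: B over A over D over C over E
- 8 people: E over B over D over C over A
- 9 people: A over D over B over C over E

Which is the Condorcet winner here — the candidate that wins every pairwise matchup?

D vs A: 35–28
D vs B: 35–28
D vs C: 54–9
D vs E: 46–17
D beats every other candidate.

D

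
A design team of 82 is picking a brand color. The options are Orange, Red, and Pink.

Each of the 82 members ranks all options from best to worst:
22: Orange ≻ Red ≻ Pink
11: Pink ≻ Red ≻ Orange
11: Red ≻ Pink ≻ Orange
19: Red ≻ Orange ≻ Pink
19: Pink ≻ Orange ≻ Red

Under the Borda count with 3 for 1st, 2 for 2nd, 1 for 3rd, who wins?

Orange: 22×3 + 11×1 + 11×1 + 19×2 + 19×2 = 164
Red: 22×2 + 11×2 + 11×3 + 19×3 + 19×1 = 175
Pink: 22×1 + 11×3 + 11×2 + 19×1 + 19×3 = 153

Red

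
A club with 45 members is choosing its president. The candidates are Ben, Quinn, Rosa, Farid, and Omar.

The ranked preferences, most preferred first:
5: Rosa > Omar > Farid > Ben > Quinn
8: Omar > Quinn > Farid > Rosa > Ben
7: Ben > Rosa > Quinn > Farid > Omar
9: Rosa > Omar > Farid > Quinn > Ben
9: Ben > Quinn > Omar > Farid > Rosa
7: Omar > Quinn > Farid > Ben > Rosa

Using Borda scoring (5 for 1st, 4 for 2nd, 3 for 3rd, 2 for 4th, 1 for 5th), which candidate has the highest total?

Ben: 5×2 + 8×1 + 7×5 + 9×1 + 9×5 + 7×2 = 121
Quinn: 5×1 + 8×4 + 7×3 + 9×2 + 9×4 + 7×4 = 140
Rosa: 5×5 + 8×2 + 7×4 + 9×5 + 9×1 + 7×1 = 130
Farid: 5×3 + 8×3 + 7×2 + 9×3 + 9×2 + 7×3 = 119
Omar: 5×4 + 8×5 + 7×1 + 9×4 + 9×3 + 7×5 = 165

Omar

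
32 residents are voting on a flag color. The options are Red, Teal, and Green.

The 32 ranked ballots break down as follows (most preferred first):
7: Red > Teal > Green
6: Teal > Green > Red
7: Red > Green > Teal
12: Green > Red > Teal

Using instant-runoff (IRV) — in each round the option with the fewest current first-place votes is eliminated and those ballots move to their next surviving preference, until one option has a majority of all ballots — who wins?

Green

Round 1: Red 14, Teal 6, Green 12. Teal eliminated.
Round 2: Red 14, Green 18. Green has a majority (≥17).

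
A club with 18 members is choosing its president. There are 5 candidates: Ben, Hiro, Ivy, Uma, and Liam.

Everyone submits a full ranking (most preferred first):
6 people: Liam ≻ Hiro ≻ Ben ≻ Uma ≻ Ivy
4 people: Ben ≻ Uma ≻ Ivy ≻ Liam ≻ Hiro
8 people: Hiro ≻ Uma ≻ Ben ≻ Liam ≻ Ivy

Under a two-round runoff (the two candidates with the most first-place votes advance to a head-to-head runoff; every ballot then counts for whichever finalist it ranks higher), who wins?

Liam

Round 1 first-place votes: Ben 4, Hiro 8, Ivy 0, Uma 0, Liam 6. Hiro and Liam advance.
Runoff: Hiro is ranked above Liam on 8 ballots, Liam above Hiro on 10.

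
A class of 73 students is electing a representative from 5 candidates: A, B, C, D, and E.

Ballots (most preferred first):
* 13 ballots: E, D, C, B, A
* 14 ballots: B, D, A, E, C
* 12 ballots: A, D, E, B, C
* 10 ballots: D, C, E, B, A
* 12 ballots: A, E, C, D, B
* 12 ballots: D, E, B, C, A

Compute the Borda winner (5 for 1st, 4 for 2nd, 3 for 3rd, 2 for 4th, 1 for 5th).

A: 13×1 + 14×3 + 12×5 + 10×1 + 12×5 + 12×1 = 197
B: 13×2 + 14×5 + 12×2 + 10×2 + 12×1 + 12×3 = 188
C: 13×3 + 14×1 + 12×1 + 10×4 + 12×3 + 12×2 = 165
D: 13×4 + 14×4 + 12×4 + 10×5 + 12×2 + 12×5 = 290
E: 13×5 + 14×2 + 12×3 + 10×3 + 12×4 + 12×4 = 255

D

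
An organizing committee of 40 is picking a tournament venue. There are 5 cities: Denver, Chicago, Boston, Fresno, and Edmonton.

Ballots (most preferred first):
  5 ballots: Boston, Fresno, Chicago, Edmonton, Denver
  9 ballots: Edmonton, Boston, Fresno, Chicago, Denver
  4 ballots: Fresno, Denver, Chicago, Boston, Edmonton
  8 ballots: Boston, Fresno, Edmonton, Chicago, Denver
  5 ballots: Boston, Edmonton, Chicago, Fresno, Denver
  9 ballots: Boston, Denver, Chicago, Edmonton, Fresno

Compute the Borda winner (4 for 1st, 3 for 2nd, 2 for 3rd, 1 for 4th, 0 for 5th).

Denver: 5×0 + 9×0 + 4×3 + 8×0 + 5×0 + 9×3 = 39
Chicago: 5×2 + 9×1 + 4×2 + 8×1 + 5×2 + 9×2 = 63
Boston: 5×4 + 9×3 + 4×1 + 8×4 + 5×4 + 9×4 = 139
Fresno: 5×3 + 9×2 + 4×4 + 8×3 + 5×1 + 9×0 = 78
Edmonton: 5×1 + 9×4 + 4×0 + 8×2 + 5×3 + 9×1 = 81

Boston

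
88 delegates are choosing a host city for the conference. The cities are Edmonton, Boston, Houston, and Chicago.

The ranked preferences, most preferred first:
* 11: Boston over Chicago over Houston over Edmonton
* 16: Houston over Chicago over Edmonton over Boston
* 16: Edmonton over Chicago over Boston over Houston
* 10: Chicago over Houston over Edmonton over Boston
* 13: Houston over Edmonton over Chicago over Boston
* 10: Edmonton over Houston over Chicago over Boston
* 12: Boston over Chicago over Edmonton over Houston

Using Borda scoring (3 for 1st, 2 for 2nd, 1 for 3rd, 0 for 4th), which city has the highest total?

Chicago

Edmonton: 11×0 + 16×1 + 16×3 + 10×1 + 13×2 + 10×3 + 12×1 = 142
Boston: 11×3 + 16×0 + 16×1 + 10×0 + 13×0 + 10×0 + 12×3 = 85
Houston: 11×1 + 16×3 + 16×0 + 10×2 + 13×3 + 10×2 + 12×0 = 138
Chicago: 11×2 + 16×2 + 16×2 + 10×3 + 13×1 + 10×1 + 12×2 = 163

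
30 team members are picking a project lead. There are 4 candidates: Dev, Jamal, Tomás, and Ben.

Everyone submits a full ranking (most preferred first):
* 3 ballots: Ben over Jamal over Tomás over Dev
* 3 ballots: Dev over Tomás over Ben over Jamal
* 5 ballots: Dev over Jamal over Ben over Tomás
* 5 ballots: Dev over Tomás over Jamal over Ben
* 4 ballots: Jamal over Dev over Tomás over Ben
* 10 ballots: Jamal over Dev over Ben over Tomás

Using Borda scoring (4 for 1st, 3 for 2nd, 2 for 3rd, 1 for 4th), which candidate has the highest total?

Dev: 3×1 + 3×4 + 5×4 + 5×4 + 4×3 + 10×3 = 97
Jamal: 3×3 + 3×1 + 5×3 + 5×2 + 4×4 + 10×4 = 93
Tomás: 3×2 + 3×3 + 5×1 + 5×3 + 4×2 + 10×1 = 53
Ben: 3×4 + 3×2 + 5×2 + 5×1 + 4×1 + 10×2 = 57

Dev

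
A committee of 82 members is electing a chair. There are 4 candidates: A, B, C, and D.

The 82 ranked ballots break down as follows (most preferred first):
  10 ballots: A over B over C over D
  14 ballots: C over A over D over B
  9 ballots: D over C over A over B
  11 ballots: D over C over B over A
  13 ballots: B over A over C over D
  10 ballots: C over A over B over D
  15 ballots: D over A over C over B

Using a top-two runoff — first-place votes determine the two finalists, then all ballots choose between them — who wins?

C

Round 1 first-place votes: A 10, B 13, C 24, D 35. D and C advance.
Runoff: D is ranked above C on 35 ballots, C above D on 47.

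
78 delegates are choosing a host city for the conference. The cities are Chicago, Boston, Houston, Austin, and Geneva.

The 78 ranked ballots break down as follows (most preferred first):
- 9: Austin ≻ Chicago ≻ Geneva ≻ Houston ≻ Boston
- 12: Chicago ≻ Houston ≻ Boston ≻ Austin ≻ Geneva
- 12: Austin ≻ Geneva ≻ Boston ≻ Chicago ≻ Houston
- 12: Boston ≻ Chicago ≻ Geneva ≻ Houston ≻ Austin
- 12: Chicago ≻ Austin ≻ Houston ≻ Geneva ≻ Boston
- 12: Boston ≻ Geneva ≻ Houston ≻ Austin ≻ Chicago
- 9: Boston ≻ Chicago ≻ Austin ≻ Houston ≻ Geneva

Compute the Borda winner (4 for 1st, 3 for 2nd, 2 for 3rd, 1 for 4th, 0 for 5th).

Chicago

Chicago: 9×3 + 12×4 + 12×1 + 12×3 + 12×4 + 12×0 + 9×3 = 198
Boston: 9×0 + 12×2 + 12×2 + 12×4 + 12×0 + 12×4 + 9×4 = 180
Houston: 9×1 + 12×3 + 12×0 + 12×1 + 12×2 + 12×2 + 9×1 = 114
Austin: 9×4 + 12×1 + 12×4 + 12×0 + 12×3 + 12×1 + 9×2 = 162
Geneva: 9×2 + 12×0 + 12×3 + 12×2 + 12×1 + 12×3 + 9×0 = 126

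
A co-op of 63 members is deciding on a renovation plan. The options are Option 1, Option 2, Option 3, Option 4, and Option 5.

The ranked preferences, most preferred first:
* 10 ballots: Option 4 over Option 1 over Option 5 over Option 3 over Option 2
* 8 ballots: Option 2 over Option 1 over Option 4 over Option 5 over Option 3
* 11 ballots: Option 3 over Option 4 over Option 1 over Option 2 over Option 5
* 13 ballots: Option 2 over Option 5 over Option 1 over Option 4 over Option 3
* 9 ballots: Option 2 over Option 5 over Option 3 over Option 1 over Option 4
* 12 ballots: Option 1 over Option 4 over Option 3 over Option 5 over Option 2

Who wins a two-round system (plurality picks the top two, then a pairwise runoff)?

Option 1

Round 1 first-place votes: Option 1 12, Option 2 30, Option 3 11, Option 4 10, Option 5 0. Option 2 and Option 1 advance.
Runoff: Option 2 is ranked above Option 1 on 30 ballots, Option 1 above Option 2 on 33.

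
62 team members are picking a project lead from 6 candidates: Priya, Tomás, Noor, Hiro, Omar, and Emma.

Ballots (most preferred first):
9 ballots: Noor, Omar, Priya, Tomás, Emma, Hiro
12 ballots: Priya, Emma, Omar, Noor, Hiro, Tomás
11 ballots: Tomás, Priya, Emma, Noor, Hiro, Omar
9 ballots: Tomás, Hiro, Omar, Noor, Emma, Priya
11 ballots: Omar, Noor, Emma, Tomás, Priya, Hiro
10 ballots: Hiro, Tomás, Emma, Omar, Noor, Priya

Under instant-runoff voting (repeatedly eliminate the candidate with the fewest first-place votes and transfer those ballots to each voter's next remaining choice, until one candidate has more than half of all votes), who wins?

Round 1: Priya 12, Tomás 20, Noor 9, Hiro 10, Omar 11, Emma 0. Emma eliminated.
Round 2: Priya 12, Tomás 20, Noor 9, Hiro 10, Omar 11. Noor eliminated.
Round 3: Priya 12, Tomás 20, Hiro 10, Omar 20. Hiro eliminated.
Round 4: Priya 12, Tomás 30, Omar 20. Priya eliminated.
Round 5: Tomás 30, Omar 32. Omar has a majority (≥32).

Omar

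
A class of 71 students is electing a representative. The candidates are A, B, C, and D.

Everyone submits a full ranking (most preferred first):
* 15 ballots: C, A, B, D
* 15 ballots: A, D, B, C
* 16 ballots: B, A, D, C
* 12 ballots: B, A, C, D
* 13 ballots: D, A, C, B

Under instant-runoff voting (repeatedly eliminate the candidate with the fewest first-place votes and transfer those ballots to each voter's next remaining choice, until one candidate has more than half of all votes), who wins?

Round 1: A 15, B 28, C 15, D 13. D eliminated.
Round 2: A 28, B 28, C 15. C eliminated.
Round 3: A 43, B 28. A has a majority (≥36).

A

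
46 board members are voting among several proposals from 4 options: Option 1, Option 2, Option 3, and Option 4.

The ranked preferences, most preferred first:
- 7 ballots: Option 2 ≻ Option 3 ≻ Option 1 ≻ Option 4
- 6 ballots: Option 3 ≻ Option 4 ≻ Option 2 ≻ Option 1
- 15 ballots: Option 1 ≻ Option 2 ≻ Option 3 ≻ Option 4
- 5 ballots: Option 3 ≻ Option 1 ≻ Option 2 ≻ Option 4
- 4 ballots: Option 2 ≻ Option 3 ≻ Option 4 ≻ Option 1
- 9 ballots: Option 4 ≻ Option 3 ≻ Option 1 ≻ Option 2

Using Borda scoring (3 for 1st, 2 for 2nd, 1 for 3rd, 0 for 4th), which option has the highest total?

Option 1: 7×1 + 6×0 + 15×3 + 5×2 + 4×0 + 9×1 = 71
Option 2: 7×3 + 6×1 + 15×2 + 5×1 + 4×3 + 9×0 = 74
Option 3: 7×2 + 6×3 + 15×1 + 5×3 + 4×2 + 9×2 = 88
Option 4: 7×0 + 6×2 + 15×0 + 5×0 + 4×1 + 9×3 = 43

Option 3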